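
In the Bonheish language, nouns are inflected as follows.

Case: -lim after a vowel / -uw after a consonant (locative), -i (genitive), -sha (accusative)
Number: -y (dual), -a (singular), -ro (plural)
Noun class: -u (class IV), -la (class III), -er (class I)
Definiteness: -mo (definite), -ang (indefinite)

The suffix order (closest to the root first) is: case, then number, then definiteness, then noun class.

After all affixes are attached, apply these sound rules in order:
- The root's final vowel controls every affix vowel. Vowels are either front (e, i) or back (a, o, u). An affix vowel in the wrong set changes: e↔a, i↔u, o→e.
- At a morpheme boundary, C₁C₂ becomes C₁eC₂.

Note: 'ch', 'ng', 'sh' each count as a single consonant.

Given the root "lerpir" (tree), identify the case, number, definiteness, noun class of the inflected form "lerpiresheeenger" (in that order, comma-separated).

accusative, singular, indefinite, class I

Segment: lerpir-sha-a-ang-er.
case: -sha → accusative.
number: -a → singular.
definiteness: -ang → indefinite.
noun class: -er → class I.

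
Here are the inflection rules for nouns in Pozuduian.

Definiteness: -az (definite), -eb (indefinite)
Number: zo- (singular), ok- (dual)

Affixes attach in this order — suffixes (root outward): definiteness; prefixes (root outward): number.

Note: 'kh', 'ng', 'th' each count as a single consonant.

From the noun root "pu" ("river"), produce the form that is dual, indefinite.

Attach definiteness indefinite -eb → pueb.
Attach number dual ok- → okpueb.

okpueb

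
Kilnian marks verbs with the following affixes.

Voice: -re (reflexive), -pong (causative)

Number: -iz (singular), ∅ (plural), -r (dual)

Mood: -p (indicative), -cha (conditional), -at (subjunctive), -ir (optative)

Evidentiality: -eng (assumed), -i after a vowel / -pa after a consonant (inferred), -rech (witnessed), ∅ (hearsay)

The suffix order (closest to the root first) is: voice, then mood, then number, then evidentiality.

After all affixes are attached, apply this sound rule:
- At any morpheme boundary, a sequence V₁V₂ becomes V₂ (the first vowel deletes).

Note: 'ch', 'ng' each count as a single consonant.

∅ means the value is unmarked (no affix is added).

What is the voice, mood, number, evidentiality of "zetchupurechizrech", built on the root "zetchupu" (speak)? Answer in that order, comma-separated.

Segment: zetchupu-re-cha-iz-rech.
voice: -re → reflexive.
mood: -cha → conditional.
number: -iz → singular.
evidentiality: -rech → witnessed.

reflexive, conditional, singular, witnessed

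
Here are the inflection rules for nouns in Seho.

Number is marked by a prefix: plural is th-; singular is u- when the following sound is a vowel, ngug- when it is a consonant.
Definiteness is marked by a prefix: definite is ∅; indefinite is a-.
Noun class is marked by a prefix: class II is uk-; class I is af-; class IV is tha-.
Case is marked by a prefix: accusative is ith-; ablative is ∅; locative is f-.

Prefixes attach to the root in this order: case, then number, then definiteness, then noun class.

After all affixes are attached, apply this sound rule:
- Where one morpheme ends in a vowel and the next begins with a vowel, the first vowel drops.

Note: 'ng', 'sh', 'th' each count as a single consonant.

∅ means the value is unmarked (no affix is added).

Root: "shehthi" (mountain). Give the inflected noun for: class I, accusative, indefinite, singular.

afithshehthi

Attach case accusative ith- → ithshehthi.
Attach number singular u- (before vowel 'i') → uithshehthi.
Attach definiteness indefinite a- → auithshehthi.
Attach noun class class I af- → afauithshehthi.
Apply vowel deletion: afauithshehthi → afithshehthi.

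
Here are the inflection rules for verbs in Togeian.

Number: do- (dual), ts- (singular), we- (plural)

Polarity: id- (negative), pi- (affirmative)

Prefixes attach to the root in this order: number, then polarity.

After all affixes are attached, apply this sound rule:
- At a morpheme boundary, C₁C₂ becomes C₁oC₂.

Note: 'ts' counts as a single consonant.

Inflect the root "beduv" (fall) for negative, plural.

Attach number plural we- → webeduv.
Attach polarity negative id- → idwebeduv.
Apply epenthesis: idwebeduv → idowebeduv.

idowebeduv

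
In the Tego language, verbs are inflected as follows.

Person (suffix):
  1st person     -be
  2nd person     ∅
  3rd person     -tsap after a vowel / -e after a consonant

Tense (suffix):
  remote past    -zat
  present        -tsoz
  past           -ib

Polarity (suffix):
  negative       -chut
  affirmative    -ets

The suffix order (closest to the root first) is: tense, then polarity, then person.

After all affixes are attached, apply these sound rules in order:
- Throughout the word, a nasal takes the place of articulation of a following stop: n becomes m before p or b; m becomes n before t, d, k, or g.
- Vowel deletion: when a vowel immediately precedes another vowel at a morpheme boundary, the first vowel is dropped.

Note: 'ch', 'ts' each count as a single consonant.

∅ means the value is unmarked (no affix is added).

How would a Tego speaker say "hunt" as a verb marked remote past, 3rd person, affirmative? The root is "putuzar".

Attach tense remote past -zat → putuzarzat.
Attach polarity affirmative -ets → putuzarzatets.
Attach person 3rd person -e (after consonant 'ts') → putuzarzatetse.
Nasal assimilation: no change.
Vowel deletion: no change.

putuzarzatetse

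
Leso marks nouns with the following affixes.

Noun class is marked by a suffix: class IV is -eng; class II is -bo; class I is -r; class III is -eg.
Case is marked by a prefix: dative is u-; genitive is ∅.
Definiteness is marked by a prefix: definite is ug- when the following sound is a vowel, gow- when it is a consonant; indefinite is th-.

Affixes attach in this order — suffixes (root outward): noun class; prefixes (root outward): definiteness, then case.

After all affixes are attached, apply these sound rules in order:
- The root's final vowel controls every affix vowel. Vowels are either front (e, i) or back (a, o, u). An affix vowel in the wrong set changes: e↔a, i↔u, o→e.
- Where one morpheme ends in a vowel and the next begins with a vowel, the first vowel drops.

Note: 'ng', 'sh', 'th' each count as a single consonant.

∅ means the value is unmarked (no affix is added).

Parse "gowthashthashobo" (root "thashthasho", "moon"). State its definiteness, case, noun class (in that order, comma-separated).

Segment: gow-thashthasho-bo.
definiteness: ug/gow- → definite.
case: ∅ → genitive.
noun class: -bo → class II.

definite, genitive, class II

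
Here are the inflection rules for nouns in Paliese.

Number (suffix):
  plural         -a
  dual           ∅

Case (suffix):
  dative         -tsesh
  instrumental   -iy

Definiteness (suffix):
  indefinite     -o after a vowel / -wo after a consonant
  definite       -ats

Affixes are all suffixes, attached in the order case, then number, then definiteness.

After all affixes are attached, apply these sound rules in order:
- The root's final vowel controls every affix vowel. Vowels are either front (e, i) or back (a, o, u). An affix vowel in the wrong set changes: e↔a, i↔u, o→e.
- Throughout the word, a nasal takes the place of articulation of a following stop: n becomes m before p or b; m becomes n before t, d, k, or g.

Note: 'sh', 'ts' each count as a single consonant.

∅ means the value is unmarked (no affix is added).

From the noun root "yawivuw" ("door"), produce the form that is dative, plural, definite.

Attach case dative -tsesh → yawivuwtsesh.
Attach number plural -a → yawivuwtsesha.
Attach definiteness definite -ats → yawivuwtseshaats.
Apply vowel harmony: yawivuwtseshaats → yawivuwtsashaats.
Nasal assimilation: no change.

yawivuwtsashaats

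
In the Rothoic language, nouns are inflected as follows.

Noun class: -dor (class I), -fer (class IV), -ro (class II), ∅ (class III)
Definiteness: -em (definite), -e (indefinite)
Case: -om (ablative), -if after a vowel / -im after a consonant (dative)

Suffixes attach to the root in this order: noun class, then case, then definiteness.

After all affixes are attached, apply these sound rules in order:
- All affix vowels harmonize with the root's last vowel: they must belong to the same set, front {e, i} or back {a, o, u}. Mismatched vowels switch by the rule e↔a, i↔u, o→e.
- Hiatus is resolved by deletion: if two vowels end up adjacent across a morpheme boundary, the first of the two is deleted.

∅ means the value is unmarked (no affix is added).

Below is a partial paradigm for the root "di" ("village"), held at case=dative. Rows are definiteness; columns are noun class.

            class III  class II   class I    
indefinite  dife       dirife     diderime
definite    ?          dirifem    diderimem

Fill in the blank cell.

noun class = class III: zero marking, form stays di.
Attach case dative -if (after vowel 'i') → diif.
Attach definiteness definite -em → diifem.
Vowel harmony: no change.
Apply vowel deletion: diifem → difem.

difem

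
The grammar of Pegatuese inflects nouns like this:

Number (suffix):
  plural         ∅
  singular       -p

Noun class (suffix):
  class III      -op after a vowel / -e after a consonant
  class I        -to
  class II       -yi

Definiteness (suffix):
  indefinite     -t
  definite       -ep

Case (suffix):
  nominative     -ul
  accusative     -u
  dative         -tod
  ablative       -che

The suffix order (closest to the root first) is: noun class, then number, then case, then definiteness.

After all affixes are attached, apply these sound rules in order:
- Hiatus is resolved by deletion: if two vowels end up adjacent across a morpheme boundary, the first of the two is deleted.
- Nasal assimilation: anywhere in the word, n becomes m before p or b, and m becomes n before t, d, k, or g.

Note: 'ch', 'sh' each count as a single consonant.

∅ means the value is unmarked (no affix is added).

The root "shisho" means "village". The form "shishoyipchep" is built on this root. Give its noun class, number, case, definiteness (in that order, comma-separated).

Segment: shisho-yi-p-che-ep.
noun class: -yi → class II.
number: -p → singular.
case: -che → ablative.
definiteness: -ep → definite.

class II, singular, ablative, definite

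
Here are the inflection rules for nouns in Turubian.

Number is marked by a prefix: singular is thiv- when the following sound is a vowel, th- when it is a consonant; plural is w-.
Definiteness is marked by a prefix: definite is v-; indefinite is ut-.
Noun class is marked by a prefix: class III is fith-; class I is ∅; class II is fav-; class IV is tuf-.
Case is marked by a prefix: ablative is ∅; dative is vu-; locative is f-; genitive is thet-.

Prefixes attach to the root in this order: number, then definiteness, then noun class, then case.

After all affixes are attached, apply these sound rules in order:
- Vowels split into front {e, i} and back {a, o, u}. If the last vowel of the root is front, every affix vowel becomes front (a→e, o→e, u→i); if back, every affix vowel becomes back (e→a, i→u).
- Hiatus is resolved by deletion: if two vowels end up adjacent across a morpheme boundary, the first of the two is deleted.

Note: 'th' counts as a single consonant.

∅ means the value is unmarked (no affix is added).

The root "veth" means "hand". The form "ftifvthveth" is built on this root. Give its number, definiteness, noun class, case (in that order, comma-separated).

Segment: f-tuf-v-th-veth.
number: thiv/th- → singular.
definiteness: v- → definite.
noun class: tuf- → class IV.
case: f- → locative.

singular, definite, class IV, locative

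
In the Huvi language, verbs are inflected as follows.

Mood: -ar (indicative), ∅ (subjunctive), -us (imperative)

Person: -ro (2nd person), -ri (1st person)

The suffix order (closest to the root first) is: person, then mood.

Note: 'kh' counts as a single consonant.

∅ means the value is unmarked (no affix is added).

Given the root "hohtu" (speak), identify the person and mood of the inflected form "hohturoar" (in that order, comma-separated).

Segment: hohtu-ro-ar.
person: -ro → 2nd person.
mood: -ar → indicative.

2nd person, indicative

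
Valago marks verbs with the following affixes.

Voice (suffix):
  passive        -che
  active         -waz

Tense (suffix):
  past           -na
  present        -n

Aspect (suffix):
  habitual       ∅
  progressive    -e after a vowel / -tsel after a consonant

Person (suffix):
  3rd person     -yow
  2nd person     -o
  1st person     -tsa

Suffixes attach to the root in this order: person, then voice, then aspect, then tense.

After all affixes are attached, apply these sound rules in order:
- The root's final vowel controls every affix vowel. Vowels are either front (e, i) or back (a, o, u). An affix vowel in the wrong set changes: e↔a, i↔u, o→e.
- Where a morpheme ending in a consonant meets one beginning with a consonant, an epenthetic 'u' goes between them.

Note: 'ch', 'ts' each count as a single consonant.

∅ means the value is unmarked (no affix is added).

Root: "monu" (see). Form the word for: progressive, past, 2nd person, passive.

Attach person 2nd person -o → monuo.
Attach voice passive -che → monuoche.
Attach aspect progressive -e (after vowel 'e') → monuochee.
Attach tense past -na → monuocheena.
Apply vowel harmony: monuocheena → monuochaana.
Epenthesis: no change.

monuochaana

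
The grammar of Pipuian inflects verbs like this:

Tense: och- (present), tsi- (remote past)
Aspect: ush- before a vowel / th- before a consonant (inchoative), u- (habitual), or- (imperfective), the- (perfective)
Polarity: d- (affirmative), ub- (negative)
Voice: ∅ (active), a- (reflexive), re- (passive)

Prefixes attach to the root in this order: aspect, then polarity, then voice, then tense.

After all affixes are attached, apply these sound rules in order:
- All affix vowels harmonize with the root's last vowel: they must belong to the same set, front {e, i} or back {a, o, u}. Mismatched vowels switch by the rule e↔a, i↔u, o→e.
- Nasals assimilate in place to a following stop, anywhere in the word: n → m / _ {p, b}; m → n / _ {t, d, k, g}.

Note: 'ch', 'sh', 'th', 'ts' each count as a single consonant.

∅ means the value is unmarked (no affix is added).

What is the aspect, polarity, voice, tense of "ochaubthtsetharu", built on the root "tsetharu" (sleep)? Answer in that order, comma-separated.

inchoative, negative, reflexive, present

Segment: och-a-ub-th-tsetharu.
aspect: ush/th- → inchoative.
polarity: ub- → negative.
voice: a- → reflexive.
tense: och- → present.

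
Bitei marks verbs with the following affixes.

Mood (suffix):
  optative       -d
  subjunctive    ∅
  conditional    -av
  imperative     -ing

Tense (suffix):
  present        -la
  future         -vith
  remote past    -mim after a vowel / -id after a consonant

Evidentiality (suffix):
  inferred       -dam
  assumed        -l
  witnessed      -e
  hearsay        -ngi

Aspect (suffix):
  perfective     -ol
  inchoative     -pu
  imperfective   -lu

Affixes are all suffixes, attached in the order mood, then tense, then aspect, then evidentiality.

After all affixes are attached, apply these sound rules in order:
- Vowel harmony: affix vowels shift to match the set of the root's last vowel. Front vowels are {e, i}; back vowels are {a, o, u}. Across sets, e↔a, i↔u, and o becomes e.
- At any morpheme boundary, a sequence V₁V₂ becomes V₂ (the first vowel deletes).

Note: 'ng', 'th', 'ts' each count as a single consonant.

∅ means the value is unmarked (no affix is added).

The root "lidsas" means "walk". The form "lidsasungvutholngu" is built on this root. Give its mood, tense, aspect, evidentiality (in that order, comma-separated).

Segment: lidsas-ing-vith-ol-ngi.
mood: -ing → imperative.
tense: -vith → future.
aspect: -ol → perfective.
evidentiality: -ngi → hearsay.

imperative, future, perfective, hearsay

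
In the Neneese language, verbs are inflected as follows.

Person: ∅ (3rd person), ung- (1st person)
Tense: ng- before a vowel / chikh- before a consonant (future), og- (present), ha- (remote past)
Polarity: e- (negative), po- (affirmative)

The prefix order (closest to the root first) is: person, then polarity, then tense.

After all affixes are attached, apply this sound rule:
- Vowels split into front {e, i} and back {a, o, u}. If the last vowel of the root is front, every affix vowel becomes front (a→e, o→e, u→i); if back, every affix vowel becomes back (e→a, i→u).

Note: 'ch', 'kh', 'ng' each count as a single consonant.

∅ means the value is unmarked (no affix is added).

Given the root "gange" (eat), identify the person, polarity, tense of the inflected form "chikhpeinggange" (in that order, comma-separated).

Segment: chikh-po-ung-gange.
person: ung- → 1st person.
polarity: po- → affirmative.
tense: ng/chikh- → future.

1st person, affirmative, future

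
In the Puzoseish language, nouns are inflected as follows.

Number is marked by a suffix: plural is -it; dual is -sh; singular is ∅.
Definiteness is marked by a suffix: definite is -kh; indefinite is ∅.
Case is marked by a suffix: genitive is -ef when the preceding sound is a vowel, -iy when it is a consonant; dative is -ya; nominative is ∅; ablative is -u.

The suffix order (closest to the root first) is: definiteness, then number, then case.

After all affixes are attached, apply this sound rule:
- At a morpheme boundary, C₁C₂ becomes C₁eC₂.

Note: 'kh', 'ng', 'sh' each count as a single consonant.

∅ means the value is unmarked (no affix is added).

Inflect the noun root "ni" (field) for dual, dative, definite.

Attach definiteness definite -kh → nikh.
Attach number dual -sh → nikhsh.
Attach case dative -ya → nikhshya.
Apply epenthesis: nikhshya → nikhesheya.

nikhesheya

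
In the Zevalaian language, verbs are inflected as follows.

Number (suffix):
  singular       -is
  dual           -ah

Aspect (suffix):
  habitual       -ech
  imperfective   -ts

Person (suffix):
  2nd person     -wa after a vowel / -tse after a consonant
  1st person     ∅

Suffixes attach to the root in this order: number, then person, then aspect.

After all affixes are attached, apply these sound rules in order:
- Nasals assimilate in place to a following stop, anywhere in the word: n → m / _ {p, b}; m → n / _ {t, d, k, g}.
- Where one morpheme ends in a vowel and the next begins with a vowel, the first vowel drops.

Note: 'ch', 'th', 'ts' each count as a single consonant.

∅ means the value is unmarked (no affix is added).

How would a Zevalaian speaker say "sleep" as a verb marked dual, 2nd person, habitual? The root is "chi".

Attach number dual -ah → chiah.
Attach person 2nd person -tse (after consonant 'h') → chiahtse.
Attach aspect habitual -ech → chiahtseech.
Nasal assimilation: no change.
Apply vowel deletion: chiahtseech → chahtsech.

chahtsech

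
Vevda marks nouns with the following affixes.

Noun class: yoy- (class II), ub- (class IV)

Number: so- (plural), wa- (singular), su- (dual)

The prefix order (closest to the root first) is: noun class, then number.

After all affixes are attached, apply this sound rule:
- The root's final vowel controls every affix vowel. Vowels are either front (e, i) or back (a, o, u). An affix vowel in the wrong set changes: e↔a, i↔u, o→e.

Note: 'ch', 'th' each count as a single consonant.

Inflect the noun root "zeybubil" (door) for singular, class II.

weyeyzeybubil

Attach noun class class II yoy- → yoyzeybubil.
Attach number singular wa- → wayoyzeybubil.
Apply vowel harmony: wayoyzeybubil → weyeyzeybubil.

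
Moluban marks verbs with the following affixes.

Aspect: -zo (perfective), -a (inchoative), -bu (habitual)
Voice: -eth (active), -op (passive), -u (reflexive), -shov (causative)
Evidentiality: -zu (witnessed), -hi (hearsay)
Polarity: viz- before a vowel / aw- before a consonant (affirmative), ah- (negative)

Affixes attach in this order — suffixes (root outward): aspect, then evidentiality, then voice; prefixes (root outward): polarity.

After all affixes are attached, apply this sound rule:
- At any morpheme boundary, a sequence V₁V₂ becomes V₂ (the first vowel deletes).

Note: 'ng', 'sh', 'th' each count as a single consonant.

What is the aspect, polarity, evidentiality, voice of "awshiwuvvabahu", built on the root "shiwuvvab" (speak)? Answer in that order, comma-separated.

inchoative, affirmative, hearsay, reflexive

Segment: aw-shiwuvvab-a-hi-u.
aspect: -a → inchoative.
polarity: viz/aw- → affirmative.
evidentiality: -hi → hearsay.
voice: -u → reflexive.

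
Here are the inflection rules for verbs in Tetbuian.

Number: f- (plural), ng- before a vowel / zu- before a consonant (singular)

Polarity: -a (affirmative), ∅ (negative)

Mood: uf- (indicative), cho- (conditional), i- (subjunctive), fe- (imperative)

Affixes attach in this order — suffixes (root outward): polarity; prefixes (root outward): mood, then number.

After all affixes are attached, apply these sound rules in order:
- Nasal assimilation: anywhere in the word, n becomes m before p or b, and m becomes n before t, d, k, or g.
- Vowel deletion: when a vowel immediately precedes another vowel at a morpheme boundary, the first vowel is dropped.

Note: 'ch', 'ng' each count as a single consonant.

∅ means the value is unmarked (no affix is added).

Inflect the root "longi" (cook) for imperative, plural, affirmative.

Attach polarity affirmative -a → longia.
Attach mood imperative fe- → felongia.
Attach number plural f- → ffelongia.
Nasal assimilation: no change.
Apply vowel deletion: ffelongia → ffelonga.

ffelonga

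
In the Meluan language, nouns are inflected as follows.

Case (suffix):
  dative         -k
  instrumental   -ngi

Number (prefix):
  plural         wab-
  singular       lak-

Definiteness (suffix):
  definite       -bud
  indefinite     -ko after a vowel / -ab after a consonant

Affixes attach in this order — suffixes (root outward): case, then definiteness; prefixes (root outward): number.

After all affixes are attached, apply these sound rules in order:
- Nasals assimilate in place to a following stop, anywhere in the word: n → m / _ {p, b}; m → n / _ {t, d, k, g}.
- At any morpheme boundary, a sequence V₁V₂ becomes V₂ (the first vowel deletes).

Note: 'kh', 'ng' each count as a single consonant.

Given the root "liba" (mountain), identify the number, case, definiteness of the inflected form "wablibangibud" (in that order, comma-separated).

Segment: wab-liba-ngi-bud.
number: wab- → plural.
case: -ngi → instrumental.
definiteness: -bud → definite.

plural, instrumental, definite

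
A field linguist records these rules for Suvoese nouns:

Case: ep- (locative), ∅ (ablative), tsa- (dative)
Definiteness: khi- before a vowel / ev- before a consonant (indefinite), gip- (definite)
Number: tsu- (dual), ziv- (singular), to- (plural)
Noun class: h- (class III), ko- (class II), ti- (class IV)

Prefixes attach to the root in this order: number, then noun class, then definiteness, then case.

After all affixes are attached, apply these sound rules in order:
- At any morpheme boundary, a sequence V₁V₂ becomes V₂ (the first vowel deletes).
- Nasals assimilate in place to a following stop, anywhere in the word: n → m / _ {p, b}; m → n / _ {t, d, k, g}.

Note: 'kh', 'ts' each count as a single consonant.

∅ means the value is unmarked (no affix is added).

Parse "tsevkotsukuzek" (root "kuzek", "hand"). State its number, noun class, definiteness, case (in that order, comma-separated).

dual, class II, indefinite, dative

Segment: tsa-ev-ko-tsu-kuzek.
number: tsu- → dual.
noun class: ko- → class II.
definiteness: khi/ev- → indefinite.
case: tsa- → dative.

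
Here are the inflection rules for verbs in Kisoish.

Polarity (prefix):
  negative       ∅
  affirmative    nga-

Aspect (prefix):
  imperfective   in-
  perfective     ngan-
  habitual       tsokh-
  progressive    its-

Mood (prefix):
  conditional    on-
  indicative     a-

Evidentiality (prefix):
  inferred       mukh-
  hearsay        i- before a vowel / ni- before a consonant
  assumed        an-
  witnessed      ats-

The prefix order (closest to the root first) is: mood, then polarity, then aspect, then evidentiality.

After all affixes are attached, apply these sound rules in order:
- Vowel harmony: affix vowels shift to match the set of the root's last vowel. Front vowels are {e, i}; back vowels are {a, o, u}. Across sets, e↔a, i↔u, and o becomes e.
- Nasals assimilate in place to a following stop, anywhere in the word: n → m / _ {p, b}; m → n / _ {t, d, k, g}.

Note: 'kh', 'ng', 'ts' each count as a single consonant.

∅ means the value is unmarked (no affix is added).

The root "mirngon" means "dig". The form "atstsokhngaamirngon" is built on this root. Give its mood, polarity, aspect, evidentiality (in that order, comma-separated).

Segment: ats-tsokh-nga-a-mirngon.
mood: a- → indicative.
polarity: nga- → affirmative.
aspect: tsokh- → habitual.
evidentiality: ats- → witnessed.

indicative, affirmative, habitual, witnessed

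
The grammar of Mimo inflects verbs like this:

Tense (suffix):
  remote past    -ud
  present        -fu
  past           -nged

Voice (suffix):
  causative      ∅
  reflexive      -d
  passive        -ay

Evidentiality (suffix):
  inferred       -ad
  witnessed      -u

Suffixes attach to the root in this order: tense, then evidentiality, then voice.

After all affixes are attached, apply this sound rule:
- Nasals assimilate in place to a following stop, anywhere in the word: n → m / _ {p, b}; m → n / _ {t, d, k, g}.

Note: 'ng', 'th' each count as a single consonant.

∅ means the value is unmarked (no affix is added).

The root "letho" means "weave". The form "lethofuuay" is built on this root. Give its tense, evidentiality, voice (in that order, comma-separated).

Segment: letho-fu-u-ay.
tense: -fu → present.
evidentiality: -u → witnessed.
voice: -ay → passive.

present, witnessed, passive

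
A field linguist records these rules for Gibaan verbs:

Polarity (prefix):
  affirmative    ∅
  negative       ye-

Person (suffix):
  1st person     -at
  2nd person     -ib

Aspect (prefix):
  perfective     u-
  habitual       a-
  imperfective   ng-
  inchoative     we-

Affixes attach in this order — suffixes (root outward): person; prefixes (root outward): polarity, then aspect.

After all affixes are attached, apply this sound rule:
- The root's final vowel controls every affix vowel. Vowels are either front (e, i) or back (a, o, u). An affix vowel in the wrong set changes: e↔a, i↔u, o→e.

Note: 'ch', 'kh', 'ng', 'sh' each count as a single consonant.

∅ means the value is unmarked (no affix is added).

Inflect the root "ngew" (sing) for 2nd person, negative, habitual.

Attach polarity negative ye- → yengew.
Attach aspect habitual a- → ayengew.
Attach person 2nd person -ib → ayengewib.
Apply vowel harmony: ayengewib → eyengewib.

eyengewib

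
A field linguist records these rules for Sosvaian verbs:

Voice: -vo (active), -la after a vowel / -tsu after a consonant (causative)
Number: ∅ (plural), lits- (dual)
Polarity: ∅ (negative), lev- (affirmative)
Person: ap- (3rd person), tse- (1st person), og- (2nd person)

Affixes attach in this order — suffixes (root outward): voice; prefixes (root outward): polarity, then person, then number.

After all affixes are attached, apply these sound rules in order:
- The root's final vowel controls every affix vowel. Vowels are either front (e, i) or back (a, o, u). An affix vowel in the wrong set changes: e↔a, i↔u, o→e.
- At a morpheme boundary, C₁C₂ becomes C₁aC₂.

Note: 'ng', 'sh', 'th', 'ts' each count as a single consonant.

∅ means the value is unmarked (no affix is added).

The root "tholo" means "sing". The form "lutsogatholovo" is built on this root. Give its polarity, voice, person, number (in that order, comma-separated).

Segment: lits-og-tholo-vo.
polarity: ∅ → negative.
voice: -vo → active.
person: og- → 2nd person.
number: lits- → dual.

negative, active, 2nd person, dual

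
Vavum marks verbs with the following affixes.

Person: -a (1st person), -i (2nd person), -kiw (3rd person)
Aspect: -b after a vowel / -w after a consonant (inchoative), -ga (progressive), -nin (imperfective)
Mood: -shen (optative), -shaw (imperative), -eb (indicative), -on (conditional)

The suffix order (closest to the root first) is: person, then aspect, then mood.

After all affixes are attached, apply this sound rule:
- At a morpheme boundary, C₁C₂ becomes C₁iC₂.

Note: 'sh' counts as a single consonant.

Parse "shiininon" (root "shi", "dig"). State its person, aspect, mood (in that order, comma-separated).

2nd person, imperfective, conditional

Segment: shi-i-nin-on.
person: -i → 2nd person.
aspect: -nin → imperfective.
mood: -on → conditional.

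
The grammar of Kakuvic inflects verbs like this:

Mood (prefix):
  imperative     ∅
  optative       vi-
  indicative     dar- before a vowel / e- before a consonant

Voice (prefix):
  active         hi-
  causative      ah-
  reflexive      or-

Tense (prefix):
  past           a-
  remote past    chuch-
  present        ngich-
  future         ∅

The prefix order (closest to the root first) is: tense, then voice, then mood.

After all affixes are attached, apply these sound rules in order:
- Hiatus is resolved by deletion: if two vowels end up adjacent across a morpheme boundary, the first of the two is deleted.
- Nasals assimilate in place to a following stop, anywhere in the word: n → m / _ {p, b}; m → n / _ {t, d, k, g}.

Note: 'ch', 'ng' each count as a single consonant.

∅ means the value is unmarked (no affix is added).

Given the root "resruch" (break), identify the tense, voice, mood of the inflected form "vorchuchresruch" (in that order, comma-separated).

Segment: vi-or-chuch-resruch.
tense: chuch- → remote past.
voice: or- → reflexive.
mood: vi- → optative.

remote past, reflexive, optative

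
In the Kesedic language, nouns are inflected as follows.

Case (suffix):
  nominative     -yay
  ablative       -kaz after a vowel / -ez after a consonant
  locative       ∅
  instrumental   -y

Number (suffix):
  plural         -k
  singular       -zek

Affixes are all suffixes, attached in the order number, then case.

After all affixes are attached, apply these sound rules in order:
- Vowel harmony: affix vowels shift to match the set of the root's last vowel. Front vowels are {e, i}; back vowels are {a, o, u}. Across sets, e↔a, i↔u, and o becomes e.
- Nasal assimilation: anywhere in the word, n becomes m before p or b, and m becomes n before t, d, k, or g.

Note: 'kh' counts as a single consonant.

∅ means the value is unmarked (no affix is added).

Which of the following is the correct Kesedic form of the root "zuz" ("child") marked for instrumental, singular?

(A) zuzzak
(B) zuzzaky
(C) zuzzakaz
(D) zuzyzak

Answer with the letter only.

Attach number singular -zek → zuzzek.
Attach case instrumental -y → zuzzeky.
Apply vowel harmony: zuzzeky → zuzzaky.
Nasal assimilation: no change.
So the correct form is zuzzaky, option (B).
(A) zuzzak is wrong: it uses locative instead of instrumental for case.
(D) zuzyzak is wrong: it has the affixes in the wrong order.
(C) zuzzakaz is wrong: it uses ablative instead of instrumental for case.

B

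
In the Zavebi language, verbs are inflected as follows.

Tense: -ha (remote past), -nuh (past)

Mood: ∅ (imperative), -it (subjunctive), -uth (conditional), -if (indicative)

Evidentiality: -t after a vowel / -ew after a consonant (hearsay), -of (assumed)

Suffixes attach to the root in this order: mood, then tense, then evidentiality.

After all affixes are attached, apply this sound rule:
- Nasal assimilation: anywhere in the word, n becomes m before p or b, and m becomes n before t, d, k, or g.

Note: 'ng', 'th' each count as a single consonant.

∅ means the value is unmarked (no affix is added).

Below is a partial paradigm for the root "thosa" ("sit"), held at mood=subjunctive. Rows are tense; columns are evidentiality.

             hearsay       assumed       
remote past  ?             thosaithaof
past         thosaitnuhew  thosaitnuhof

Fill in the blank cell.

thosaithat

Attach mood subjunctive -it → thosait.
Attach tense remote past -ha → thosaitha.
Attach evidentiality hearsay -t (after vowel 'a') → thosaithat.
Nasal assimilation: no change.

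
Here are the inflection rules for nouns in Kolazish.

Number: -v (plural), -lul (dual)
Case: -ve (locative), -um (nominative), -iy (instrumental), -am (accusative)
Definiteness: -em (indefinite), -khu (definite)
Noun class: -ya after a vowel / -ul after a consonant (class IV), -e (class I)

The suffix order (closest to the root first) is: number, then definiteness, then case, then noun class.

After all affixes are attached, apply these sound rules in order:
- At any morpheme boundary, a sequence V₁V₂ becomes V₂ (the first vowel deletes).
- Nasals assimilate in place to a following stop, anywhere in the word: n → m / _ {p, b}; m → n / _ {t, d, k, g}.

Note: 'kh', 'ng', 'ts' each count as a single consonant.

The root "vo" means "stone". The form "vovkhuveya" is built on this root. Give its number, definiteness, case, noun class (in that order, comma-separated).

Segment: vo-v-khu-ve-ya.
number: -v → plural.
definiteness: -khu → definite.
case: -ve → locative.
noun class: -ya/ul → class IV.

plural, definite, locative, class IV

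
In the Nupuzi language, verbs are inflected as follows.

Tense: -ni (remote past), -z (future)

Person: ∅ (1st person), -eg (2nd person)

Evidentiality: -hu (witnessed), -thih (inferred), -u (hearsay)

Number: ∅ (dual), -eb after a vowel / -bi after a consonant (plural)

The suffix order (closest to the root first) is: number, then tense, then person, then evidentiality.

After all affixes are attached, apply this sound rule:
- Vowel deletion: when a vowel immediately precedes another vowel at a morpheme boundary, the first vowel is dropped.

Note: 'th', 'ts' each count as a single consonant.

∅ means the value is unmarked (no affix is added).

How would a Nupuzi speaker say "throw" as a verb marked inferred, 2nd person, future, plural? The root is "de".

debzegthih

Attach number plural -eb (after vowel 'e') → deeb.
Attach tense future -z → deebz.
Attach person 2nd person -eg → deebzeg.
Attach evidentiality inferred -thih → deebzegthih.
Apply vowel deletion: deebzegthih → debzegthih.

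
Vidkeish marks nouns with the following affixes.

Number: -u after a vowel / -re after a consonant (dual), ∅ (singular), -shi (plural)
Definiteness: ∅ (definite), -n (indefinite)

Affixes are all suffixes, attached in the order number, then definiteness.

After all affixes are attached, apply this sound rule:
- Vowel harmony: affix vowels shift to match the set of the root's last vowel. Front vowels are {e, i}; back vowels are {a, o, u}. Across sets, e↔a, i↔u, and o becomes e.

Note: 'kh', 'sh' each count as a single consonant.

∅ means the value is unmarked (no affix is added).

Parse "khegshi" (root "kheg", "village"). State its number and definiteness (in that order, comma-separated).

plural, definite

Segment: kheg-shi.
number: -shi → plural.
definiteness: ∅ → definite.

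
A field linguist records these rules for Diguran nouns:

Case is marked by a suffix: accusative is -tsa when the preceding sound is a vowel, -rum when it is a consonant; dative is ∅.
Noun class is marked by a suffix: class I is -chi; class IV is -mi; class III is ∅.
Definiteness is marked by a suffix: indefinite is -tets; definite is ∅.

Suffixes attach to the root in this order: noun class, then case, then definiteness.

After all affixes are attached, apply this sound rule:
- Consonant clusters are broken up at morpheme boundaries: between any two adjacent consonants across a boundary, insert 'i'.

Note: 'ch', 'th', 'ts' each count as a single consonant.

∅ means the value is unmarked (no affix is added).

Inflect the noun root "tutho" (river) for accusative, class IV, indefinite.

Attach noun class class IV -mi → tuthomi.
Attach case accusative -tsa (after vowel 'i') → tuthomitsa.
Attach definiteness indefinite -tets → tuthomitsatets.
Epenthesis: no change.

tuthomitsatets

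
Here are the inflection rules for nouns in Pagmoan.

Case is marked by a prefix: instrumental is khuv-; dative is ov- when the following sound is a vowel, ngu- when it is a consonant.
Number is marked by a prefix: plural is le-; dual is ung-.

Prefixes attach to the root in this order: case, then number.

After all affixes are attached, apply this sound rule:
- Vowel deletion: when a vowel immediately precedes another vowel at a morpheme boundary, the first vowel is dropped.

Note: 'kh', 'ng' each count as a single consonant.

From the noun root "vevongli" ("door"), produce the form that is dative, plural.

lenguvevongli

Attach case dative ngu- (before consonant 'v') → nguvevongli.
Attach number plural le- → lenguvevongli.
Vowel deletion: no change.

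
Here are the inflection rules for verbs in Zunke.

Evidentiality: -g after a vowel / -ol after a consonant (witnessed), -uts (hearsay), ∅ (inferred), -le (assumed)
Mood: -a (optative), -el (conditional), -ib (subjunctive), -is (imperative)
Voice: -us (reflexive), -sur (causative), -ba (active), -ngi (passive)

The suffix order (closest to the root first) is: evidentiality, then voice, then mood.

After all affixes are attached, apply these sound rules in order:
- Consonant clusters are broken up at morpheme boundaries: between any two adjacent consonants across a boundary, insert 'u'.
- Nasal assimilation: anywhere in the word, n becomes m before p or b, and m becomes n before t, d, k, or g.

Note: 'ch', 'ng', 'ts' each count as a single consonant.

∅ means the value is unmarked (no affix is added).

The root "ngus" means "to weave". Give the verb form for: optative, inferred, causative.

ngususura

evidentiality = inferred: zero marking, form stays ngus.
Attach voice causative -sur → ngussur.
Attach mood optative -a → ngussura.
Apply epenthesis: ngussura → ngususura.
Nasal assimilation: no change.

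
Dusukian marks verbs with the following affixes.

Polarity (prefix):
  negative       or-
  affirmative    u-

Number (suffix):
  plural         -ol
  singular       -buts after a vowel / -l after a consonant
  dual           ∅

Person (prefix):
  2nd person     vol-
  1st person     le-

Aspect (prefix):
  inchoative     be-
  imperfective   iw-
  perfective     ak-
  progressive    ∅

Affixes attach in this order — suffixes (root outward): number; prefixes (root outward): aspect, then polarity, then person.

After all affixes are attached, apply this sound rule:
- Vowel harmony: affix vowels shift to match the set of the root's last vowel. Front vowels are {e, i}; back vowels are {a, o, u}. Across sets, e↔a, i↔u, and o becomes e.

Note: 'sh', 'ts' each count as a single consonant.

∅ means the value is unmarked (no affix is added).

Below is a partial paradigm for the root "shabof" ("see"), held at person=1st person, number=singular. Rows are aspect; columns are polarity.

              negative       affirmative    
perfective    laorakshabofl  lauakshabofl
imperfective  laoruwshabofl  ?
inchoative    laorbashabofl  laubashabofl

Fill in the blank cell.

Attach aspect imperfective iw- → iwshabof.
Attach polarity affirmative u- → uiwshabof.
Attach person 1st person le- → leuiwshabof.
Attach number singular -l (after consonant 'f') → leuiwshabofl.
Apply vowel harmony: leuiwshabofl → lauuwshabofl.

lauuwshabofl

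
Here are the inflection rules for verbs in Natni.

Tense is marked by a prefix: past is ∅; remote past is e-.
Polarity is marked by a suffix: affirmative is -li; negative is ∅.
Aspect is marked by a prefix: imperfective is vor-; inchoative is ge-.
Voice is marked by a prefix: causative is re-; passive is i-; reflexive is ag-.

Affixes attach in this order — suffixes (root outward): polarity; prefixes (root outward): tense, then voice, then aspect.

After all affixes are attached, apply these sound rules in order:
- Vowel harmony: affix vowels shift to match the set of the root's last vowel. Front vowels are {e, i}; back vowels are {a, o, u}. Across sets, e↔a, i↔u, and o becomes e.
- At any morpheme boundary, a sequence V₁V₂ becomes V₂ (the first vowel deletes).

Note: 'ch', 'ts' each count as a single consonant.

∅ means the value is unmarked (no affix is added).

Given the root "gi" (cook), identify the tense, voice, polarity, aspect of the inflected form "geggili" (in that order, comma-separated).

past, reflexive, affirmative, inchoative

Segment: ge-ag-gi-li.
tense: ∅ → past.
voice: ag- → reflexive.
polarity: -li → affirmative.
aspect: ge- → inchoative.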